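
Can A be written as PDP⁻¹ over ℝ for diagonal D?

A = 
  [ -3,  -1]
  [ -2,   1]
Yes

tr(A) = -2, det(A) = -5
Characteristic polynomial: λ² - tr(A)λ + det(A) = λ² + 2λ - 5
λ² + 2λ - 5 = 0  ⇒  λ = (-2 ± √((2)² - 4·(-5)))/2 = (-2 ± √(24))/2
  = -1 + √6,  -1 - √6
Eigenvalues: -1 + √6, -1 - √6  (≈ 1.449, -3.449)
The two irrational eigenvalues are distinct (simple), so each has alg. mult. = geom. mult. = 1.
Sum of geometric multiplicities equals n, so A has n independent eigenvectors.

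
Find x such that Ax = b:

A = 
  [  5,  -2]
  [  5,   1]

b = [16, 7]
x = [2, -3]

Row reduce the augmented matrix [A|b]:
R2 → R2 - (1)·R1
REF = 
  [  5,  -2,  16]
  [  0,   3,  -9]

Back-substitution:
x₂ = (-9) / 3 = -3
x₁ = (16 - (-2)(-3)) / 5 = 2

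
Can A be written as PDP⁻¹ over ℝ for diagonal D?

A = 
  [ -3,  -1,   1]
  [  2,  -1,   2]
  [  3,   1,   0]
Yes

Characteristic polynomial: det(λI - A) = λ³ + 4λ² - 5
Testing integer divisors of the constant term: p(1) = 0, so (λ - 1) is a factor:
p(λ) = (λ - 1)(λ² + 5λ + 5)
λ² + 5λ + 5 = 0  ⇒  λ = (-5 ± √((5)² - 4·(5)))/2 = (-5 ± √(5))/2
  = (-5 + √5)/2,  (-5 - √5)/2
Eigenvalues: 1, (-5 + √5)/2, (-5 - √5)/2  (≈ 1, -1.382, -3.618)
The two irrational eigenvalues are distinct (simple), so each has alg. mult. = geom. mult. = 1.
λ=1: alg. mult. = 1, geom. mult. = 3 - rank(A - (1)I) = 3 - 2 = 1
Sum of geometric multiplicities equals n, so A has n independent eigenvectors.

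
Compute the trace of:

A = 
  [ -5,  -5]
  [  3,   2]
-3

tr(A) = -5 + 2 = -3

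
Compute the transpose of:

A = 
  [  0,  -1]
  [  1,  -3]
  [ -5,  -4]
Aᵀ = 
  [  0,   1,  -5]
  [ -1,  -3,  -4]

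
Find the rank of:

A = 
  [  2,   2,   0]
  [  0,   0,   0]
rank(A) = 1

Row reduce:
(no row operations needed)
REF = 
  [  2,   2,   0]
  [  0,   0,   0]
Pivot columns: 1 → 1 pivot.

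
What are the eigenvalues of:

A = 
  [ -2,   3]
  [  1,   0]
λ = 1, -3

tr(A) = -2, det(A) = -3
Characteristic polynomial: λ² - tr(A)λ + det(A) = λ² + 2λ - 3
λ² + 2λ - 3 = (λ + 3)(λ - 1)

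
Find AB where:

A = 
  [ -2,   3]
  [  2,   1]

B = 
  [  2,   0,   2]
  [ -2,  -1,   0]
A is 2×2 and B is 2×3, so AB is 2×3. Each entry is (row of A)·(column of B):
AB[1,1] = (-2)(2) + (3)(-2) = -10
AB[1,2] = (-2)(0) + (3)(-1) = -3
AB[1,3] = (-2)(2) + (3)(0) = -4
AB[2,1] = (2)(2) + (1)(-2) = 2
AB[2,2] = (2)(0) + (1)(-1) = -1
AB[2,3] = (2)(2) + (1)(0) = 4

AB = 
  [-10,  -3,  -4]
  [  2,  -1,   4]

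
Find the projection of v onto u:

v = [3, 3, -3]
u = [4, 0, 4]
proj_u(v) = [0, 0, 0]

v·u = (3)(4) + (3)(0) + (-3)(4) = 0
u·u = (4)² + (0)² + (4)² = 32
proj_u(v) = (v·u / u·u) × u = (0/32) × u = (0) × u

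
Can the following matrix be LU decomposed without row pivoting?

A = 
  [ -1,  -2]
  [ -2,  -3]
Yes.
A[1,1] = -1 ≠ 0, so Gaussian elimination proceeds without a row swap: multiplier ℓ₂₁ = (-2)/(-1) = 2, and U[2,2] = -3 - (2)(-2) = 1.
L = 
  [  1,   0]
  [  2,   1]
U = 
  [ -1,  -2]
  [  0,   1]
Check row 2 of LU: [(2)(-1), (2)(-2) + 1] = [-2, -3] = row 2 of A ✓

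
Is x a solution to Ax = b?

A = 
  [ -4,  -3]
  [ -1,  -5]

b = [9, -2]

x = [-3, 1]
Yes

Ax = [9, -2] = b ✓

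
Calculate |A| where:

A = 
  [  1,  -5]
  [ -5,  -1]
For a 2×2 matrix, det = ad - bc = (1)(-1) - (-5)(-5) = -26

det(A) = -26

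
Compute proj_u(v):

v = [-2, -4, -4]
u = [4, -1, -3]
v·u = (-2)(4) + (-4)(-1) + (-4)(-3) = 8
u·u = (4)² + (-1)² + (-3)² = 26
proj_u(v) = (v·u / u·u) × u = (8/26) × u = (4/13) × u

proj_u(v) = [16/13, -4/13, -12/13]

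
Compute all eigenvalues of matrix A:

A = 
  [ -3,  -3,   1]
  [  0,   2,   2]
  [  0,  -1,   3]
λ = -3, (5 + i√7)/2, (5 - i√7)/2  (≈ -3, 2.5 + 1.323i, 2.5 - 1.323i)

Characteristic polynomial: det(λI - A) = λ³ - 2λ² - 7λ + 24
Testing integer divisors of the constant term: p(-3) = 0, so (λ + 3) is a factor:
p(λ) = (λ + 3)(λ² - 5λ + 8)
λ² - 5λ + 8 = 0  ⇒  λ = (5 ± √((-5)² - 4·(8)))/2 = (5 ± √(-7))/2
  = (5 + i√7)/2,  (5 - i√7)/2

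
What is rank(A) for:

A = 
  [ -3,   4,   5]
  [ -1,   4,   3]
rank(A) = 2

Row reduce:
R2 → R2 - (1/3)·R1
REF = 
  [ -3,   4,   5]
  [  0, 8/3, 4/3]
Pivot columns: 1, 2 → 2 pivots.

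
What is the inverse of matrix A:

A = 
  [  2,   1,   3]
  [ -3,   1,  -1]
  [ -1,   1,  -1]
det(A) = (2)·((1)(-1) - (-1)(1)) - (1)·((-3)(-1) - (-1)(-1)) + (3)·((-3)(1) - (1)(-1))
  = (2)(0) - (1)(2) + (3)(-2)
  = -8
det(A) = -8 ≠ 0, so A is invertible.

Cofactors Cᵢⱼ = (-1)ⁱ⁺ʲ·Mᵢⱼ:
C = 
  [  0,  -2,  -2]
  [  4,   1,  -3]
  [ -4,  -7,   5]

adj(A) = Cᵀ:
adj(A) = 
  [  0,   4,  -4]
  [ -2,   1,  -7]
  [ -2,  -3,   5]

A⁻¹ = (-1/8) · adj(A):
A⁻¹ = 
  [   0, -1/2,  1/2]
  [ 1/4, -1/8,  7/8]
  [ 1/4,  3/8, -5/8]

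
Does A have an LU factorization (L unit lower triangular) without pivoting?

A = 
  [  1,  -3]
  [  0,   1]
Yes.
A[1,1] = 1 ≠ 0, so Gaussian elimination proceeds without a row swap: multiplier ℓ₂₁ = (0)/(1) = 0, and U[2,2] = 1 - (0)(-3) = 1.
L = 
  [  1,   0]
  [  0,   1]
U = 
  [  1,  -3]
  [  0,   1]
Check row 2 of LU: [(0)(1), (0)(-3) + 1] = [0, 1] = row 2 of A ✓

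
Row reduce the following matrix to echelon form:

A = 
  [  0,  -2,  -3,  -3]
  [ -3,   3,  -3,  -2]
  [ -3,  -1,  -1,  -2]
Row operations:
Swap R1 ↔ R2
R3 → R3 - (1)·R1
R3 → R3 - (2)·R2

Resulting echelon form:
REF = 
  [ -3,   3,  -3,  -2]
  [  0,  -2,  -3,  -3]
  [  0,   0,   8,   6]

Rank = 3 (number of non-zero pivot rows).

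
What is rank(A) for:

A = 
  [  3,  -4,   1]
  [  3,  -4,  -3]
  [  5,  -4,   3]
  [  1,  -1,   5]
Row reduce:
R2 → R2 - (1)·R1
R3 → R3 - (5/3)·R1
R4 → R4 - (1/3)·R1
Swap R2 ↔ R3
R4 → R4 - (1/8)·R2
R4 → R4 + (9/8)·R3
REF = 
  [  3,  -4,   1]
  [  0, 8/3, 4/3]
  [  0,   0,  -4]
  [  0,   0,   0]
Pivot columns: 1, 2, 3 → 3 pivots.

rank(A) = 3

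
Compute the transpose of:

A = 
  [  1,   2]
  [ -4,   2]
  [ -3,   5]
Aᵀ = 
  [  1,  -4,  -3]
  [  2,   2,   5]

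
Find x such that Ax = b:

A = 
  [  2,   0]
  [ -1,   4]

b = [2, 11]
x = [1, 3]

Row reduce the augmented matrix [A|b]:
R2 → R2 + (1/2)·R1
REF = 
  [  2,   0,   2]
  [  0,   4,  12]

Back-substitution:
x₂ = 12 / 4 = 3
x₁ = (2 - (0)(3)) / 2 = 1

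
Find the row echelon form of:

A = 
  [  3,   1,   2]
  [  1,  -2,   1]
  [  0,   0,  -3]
Row operations:
R2 → R2 - (1/3)·R1

Resulting echelon form:
REF = 
  [   3,    1,    2]
  [   0, -7/3,  1/3]
  [   0,    0,   -3]

Rank = 3 (number of non-zero pivot rows).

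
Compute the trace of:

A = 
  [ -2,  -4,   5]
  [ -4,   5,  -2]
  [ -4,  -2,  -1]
2

tr(A) = -2 + 5 + -1 = 2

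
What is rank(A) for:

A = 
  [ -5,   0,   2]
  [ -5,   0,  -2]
Row reduce:
R2 → R2 - (1)·R1
REF = 
  [ -5,   0,   2]
  [  0,   0,  -4]
Pivot columns: 1, 3 → 2 pivots.

rank(A) = 2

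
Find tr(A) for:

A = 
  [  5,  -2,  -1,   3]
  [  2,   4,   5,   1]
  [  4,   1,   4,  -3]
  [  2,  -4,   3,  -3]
10

tr(A) = 5 + 4 + 4 + -3 = 10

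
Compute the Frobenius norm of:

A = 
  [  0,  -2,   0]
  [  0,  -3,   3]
||A||_F = 4.69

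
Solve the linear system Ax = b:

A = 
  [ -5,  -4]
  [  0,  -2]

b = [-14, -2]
x = [2, 1]

Row reduce the augmented matrix [A|b]:
(already in echelon form)
REF = 
  [ -5,  -4, -14]
  [  0,  -2,  -2]

Back-substitution:
x₂ = (-2) / (-2) = 1
x₁ = (-14 - (-4)(1)) / (-5) = 2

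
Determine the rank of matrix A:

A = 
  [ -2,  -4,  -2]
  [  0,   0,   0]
Row reduce:
(no row operations needed)
REF = 
  [ -2,  -4,  -2]
  [  0,   0,   0]
Pivot columns: 1 → 1 pivot.

rank(A) = 1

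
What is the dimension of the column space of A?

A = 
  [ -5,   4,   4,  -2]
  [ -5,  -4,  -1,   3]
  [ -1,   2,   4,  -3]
dim(Col(A)) = 3

Row reduce:
R2 → R2 - (1)·R1
R3 → R3 - (1/5)·R1
R3 → R3 + (3/20)·R2
REF = 
  [    -5,      4,      4,     -2]
  [     0,     -8,     -5,      5]
  [     0,      0,  49/20, -37/20]
Pivot columns: 1, 2, 3 → 3 pivots.
dim(Col(A)) = number of pivot columns = 3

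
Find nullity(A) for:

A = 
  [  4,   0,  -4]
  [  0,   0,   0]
nullity(A) = 2

Row reduce:
(no row operations needed)
REF = 
  [  4,   0,  -4]
  [  0,   0,   0]
Pivot columns: 1 → 1 pivot.
rank(A) = 1, so nullity(A) = 3 - 1 = 2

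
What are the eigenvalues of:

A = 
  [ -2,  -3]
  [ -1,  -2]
tr(A) = -4, det(A) = 1
Characteristic polynomial: λ² - tr(A)λ + det(A) = λ² + 4λ + 1
λ² + 4λ + 1 = 0  ⇒  λ = (-4 ± √((4)² - 4·(1)))/2 = (-4 ± √(12))/2
  = -2 + √3,  -2 - √3

λ = -2 + √3, -2 - √3  (≈ -0.2679, -3.732)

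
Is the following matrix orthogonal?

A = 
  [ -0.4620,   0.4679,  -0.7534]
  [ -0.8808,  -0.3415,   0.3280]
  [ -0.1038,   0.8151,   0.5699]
Yes

AᵀA = 
  [  1,   0,   0]
  [  0,   0.9999,   0]
  [  0,   0,   1]
≈ I (equal to I up to the 4-dp rounding of the entries)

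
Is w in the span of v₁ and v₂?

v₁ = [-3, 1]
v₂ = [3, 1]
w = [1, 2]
Yes

Form the augmented matrix and row-reduce:
[v₁|v₂|w] = 
  [ -3,   3,   1]
  [  1,   1,   2]
R2 → R2 + (1/3)·R1
REF = 
  [ -3,   3,   1]
  [  0,   2, 7/3]

No row of the form [0 0 | nonzero], so the system is consistent. Back-substitution gives c₁ = 5/6, c₂ = 7/6: w = (5/6)·v₁ + (7/6)·v₂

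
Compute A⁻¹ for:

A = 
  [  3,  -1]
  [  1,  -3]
det(A) = (3)(-3) - (-1)(1) = -8
For a 2×2 matrix, A⁻¹ = (1/det(A)) · [[d, -b], [-c, a]]
    = (-1/8) · [[-3, 1], [-1, 3]]

A⁻¹ = 
  [ 3/8, -1/8]
  [ 1/8, -3/8]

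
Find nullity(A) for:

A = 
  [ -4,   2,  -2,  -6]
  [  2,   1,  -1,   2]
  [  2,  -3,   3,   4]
nullity(A) = 2

Row reduce:
R2 → R2 + (1/2)·R1
R3 → R3 + (1/2)·R1
R3 → R3 + (1)·R2
REF = 
  [ -4,   2,  -2,  -6]
  [  0,   2,  -2,  -1]
  [  0,   0,   0,   0]
Pivot columns: 1, 2 → 2 pivots.
rank(A) = 2, so nullity(A) = 4 - 2 = 2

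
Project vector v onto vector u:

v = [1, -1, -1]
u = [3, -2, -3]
v·u = (1)(3) + (-1)(-2) + (-1)(-3) = 8
u·u = (3)² + (-2)² + (-3)² = 22
proj_u(v) = (v·u / u·u) × u = (8/22) × u = (4/11) × u

proj_u(v) = [12/11, -8/11, -12/11]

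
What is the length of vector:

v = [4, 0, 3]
5

||v||₂ = √((4)² + (0)² + (3)²) = √25 = 5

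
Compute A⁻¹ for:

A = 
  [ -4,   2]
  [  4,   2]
det(A) = (-4)(2) - (2)(4) = -16
For a 2×2 matrix, A⁻¹ = (1/det(A)) · [[d, -b], [-c, a]]
    = (-1/16) · [[2, -2], [-4, -4]]

A⁻¹ = 
  [-1/8,  1/8]
  [ 1/4,  1/4]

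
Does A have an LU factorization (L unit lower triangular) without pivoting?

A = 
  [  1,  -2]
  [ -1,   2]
Yes.
A[1,1] = 1 ≠ 0, so Gaussian elimination proceeds without a row swap: multiplier ℓ₂₁ = (-1)/(1) = -1, and U[2,2] = 2 - (-1)(-2) = 0.
L = 
  [  1,   0]
  [ -1,   1]
U = 
  [  1,  -2]
  [  0,   0]
Check row 2 of LU: [(-1)(1), (-1)(-2) + 0] = [-1, 2] = row 2 of A ✓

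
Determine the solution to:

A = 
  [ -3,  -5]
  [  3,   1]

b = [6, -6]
Row reduce the augmented matrix [A|b]:
R2 → R2 + (1)·R1
REF = 
  [ -3,  -5,   6]
  [  0,  -4,   0]

Back-substitution:
x₂ = 0 / (-4) = 0
x₁ = (6 - (-5)(0)) / (-3) = -2

x = [-2, 0]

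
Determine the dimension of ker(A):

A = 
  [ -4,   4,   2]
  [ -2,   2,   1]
nullity(A) = 2

Row reduce:
R2 → R2 - (1/2)·R1
REF = 
  [ -4,   4,   2]
  [  0,   0,   0]
Pivot columns: 1 → 1 pivot.
rank(A) = 1, so nullity(A) = 3 - 1 = 2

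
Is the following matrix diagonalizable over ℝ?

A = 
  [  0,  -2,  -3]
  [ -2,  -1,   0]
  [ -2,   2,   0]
No

Characteristic polynomial: det(λI - A) = λ³ + λ² - 10λ - 18
By the rational root theorem any rational root is an integer dividing 18; none of those is a root, so p(λ) has no rational roots and hence (being an irreducible cubic) no repeated roots.
Discriminant of the cubic: Δ = -1336
Δ < 0 ⇒ one real eigenvalue and a complex-conjugate pair: λ ≈ 3.436, -2.218 + 0.5661i, -2.218 - 0.5661i
Has complex eigenvalues (not diagonalizable over ℝ).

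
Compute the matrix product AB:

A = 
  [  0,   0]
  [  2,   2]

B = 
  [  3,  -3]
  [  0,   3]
AB = 
  [  0,   0]
  [  6,   0]

A is 2×2 and B is 2×2, so AB is 2×2. Each entry is (row of A)·(column of B):
AB[1,1] = (0)(3) + (0)(0) = 0
AB[1,2] = (0)(-3) + (0)(3) = 0
AB[2,1] = (2)(3) + (2)(0) = 6
AB[2,2] = (2)(-3) + (2)(3) = 0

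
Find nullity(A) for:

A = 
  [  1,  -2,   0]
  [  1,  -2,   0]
nullity(A) = 2

Row reduce:
R2 → R2 - (1)·R1
REF = 
  [  1,  -2,   0]
  [  0,   0,   0]
Pivot columns: 1 → 1 pivot.
rank(A) = 1, so nullity(A) = 3 - 1 = 2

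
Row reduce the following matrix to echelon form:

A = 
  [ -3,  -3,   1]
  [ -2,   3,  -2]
Row operations:
R2 → R2 - (2/3)·R1

Resulting echelon form:
REF = 
  [  -3,   -3,    1]
  [   0,    5, -8/3]

Rank = 2 (number of non-zero pivot rows).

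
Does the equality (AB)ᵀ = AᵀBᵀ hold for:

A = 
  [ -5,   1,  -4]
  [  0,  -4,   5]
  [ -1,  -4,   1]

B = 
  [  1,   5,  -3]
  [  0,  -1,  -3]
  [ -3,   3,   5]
No

(AB)ᵀ = 
  [  7, -15,  -4]
  [-38,  19,   2]
  [ -8,  37,  20]

AᵀBᵀ = 
  [ -2,   3,  10]
  [ -7,  16, -35]
  [ 18,  -8,  32]

The two matrices differ, so (AB)ᵀ ≠ AᵀBᵀ in general. The correct identity is (AB)ᵀ = BᵀAᵀ.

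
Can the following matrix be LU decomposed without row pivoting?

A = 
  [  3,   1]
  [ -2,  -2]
Yes.
A[1,1] = 3 ≠ 0, so Gaussian elimination proceeds without a row swap: multiplier ℓ₂₁ = (-2)/(3) = -2/3, and U[2,2] = -2 - (-2/3)(1) = -4/3.
L = 
  [   1,    0]
  [-2/3,    1]
U = 
  [   3,    1]
  [   0, -4/3]
Check row 2 of LU: [(-2/3)(3), (-2/3)(1) + (-4/3)] = [-2, -2] = row 2 of A ✓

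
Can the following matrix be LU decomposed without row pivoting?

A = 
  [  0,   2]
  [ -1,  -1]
No.
A[1,1] = 0 but A[2,1] = -1 ≠ 0. Any LU with L unit lower triangular has (LU)[1,1] = U[1,1] and (LU)[2,1] = L[2,1]·U[1,1]; matching A forces U[1,1] = 0, which then forces (LU)[2,1] = 0 ≠ -1. A row swap (pivoting) is required.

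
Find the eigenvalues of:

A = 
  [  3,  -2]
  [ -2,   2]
tr(A) = 5, det(A) = 2
Characteristic polynomial: λ² - tr(A)λ + det(A) = λ² - 5λ + 2
λ² - 5λ + 2 = 0  ⇒  λ = (5 ± √((-5)² - 4·(2)))/2 = (5 ± √(17))/2
  = (5 + √17)/2,  (5 - √17)/2

λ = (5 + √17)/2, (5 - √17)/2  (≈ 4.562, 0.4384)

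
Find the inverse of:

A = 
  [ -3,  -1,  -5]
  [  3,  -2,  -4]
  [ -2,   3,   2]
det(A) = (-3)·((-2)(2) - (-4)(3)) - (-1)·((3)(2) - (-4)(-2)) + (-5)·((3)(3) - (-2)(-2))
  = (-3)(8) - (-1)(-2) + (-5)(5)
  = -51
det(A) = -51 ≠ 0, so A is invertible.

Cofactors Cᵢⱼ = (-1)ⁱ⁺ʲ·Mᵢⱼ:
C = 
  [  8,   2,   5]
  [-13, -16,  11]
  [ -6, -27,   9]

adj(A) = Cᵀ:
adj(A) = 
  [  8, -13,  -6]
  [  2, -16, -27]
  [  5,  11,   9]

A⁻¹ = (-1/51) · adj(A):
A⁻¹ = 
  [ -8/51,  13/51,   2/17]
  [ -2/51,  16/51,   9/17]
  [ -5/51, -11/51,  -3/17]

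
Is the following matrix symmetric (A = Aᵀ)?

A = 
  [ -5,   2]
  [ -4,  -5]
No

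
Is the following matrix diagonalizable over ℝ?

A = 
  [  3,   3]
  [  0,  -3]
Yes

tr(A) = 0, det(A) = -9
Characteristic polynomial: λ² - tr(A)λ + det(A) = λ² - 9
λ² - 9 = (λ + 3)(λ - 3)
Eigenvalues: 3, -3
λ=-3: alg. mult. = 1, geom. mult. = 2 - rank(A - (-3)I) = 2 - 1 = 1
λ=3: alg. mult. = 1, geom. mult. = 2 - rank(A - (3)I) = 2 - 1 = 1
Sum of geometric multiplicities equals n, so A has n independent eigenvectors.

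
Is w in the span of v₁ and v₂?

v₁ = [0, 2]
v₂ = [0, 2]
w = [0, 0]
Yes

Form the augmented matrix and row-reduce:
[v₁|v₂|w] = 
  [  0,   0,   0]
  [  2,   2,   0]
Swap R1 ↔ R2
REF = 
  [  2,   2,   0]
  [  0,   0,   0]

No row of the form [0 0 | nonzero], so the system is consistent. Back-substitution gives c₁ = 0, c₂ = 0: w = (0)·v₁ + (0)·v₂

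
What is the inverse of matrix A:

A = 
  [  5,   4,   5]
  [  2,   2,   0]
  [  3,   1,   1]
det(A) = (5)·((2)(1) - (0)(1)) - (4)·((2)(1) - (0)(3)) + (5)·((2)(1) - (2)(3))
  = (5)(2) - (4)(2) + (5)(-4)
  = -18
det(A) = -18 ≠ 0, so A is invertible.

Cofactors Cᵢⱼ = (-1)ⁱ⁺ʲ·Mᵢⱼ:
C = 
  [  2,  -2,  -4]
  [  1, -10,   7]
  [-10,  10,   2]

adj(A) = Cᵀ:
adj(A) = 
  [  2,   1, -10]
  [ -2, -10,  10]
  [ -4,   7,   2]

A⁻¹ = (-1/18) · adj(A):
A⁻¹ = 
  [ -1/9, -1/18,   5/9]
  [  1/9,   5/9,  -5/9]
  [  2/9, -7/18,  -1/9]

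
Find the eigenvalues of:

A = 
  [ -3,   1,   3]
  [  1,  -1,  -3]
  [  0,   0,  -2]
Characteristic polynomial: det(λI - A) = λ³ + 6λ² + 10λ + 4
Testing integer divisors of the constant term: p(-2) = 0, so (λ + 2) is a factor:
p(λ) = (λ + 2)(λ² + 4λ + 2)
λ² + 4λ + 2 = 0  ⇒  λ = (-4 ± √((4)² - 4·(2)))/2 = (-4 ± √(8))/2
  = -2 + √2,  -2 - √2

λ = -2, -2 + √2, -2 - √2  (≈ -2, -0.5858, -3.414)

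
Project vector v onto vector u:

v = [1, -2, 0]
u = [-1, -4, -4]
proj_u(v) = [-7/33, -28/33, -28/33]

v·u = (1)(-1) + (-2)(-4) + (0)(-4) = 7
u·u = (-1)² + (-4)² + (-4)² = 33
proj_u(v) = (v·u / u·u) × u = (7/33) × u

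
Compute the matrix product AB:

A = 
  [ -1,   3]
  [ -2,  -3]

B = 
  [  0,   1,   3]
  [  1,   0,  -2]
A is 2×2 and B is 2×3, so AB is 2×3. Each entry is (row of A)·(column of B):
AB[1,1] = (-1)(0) + (3)(1) = 3
AB[1,2] = (-1)(1) + (3)(0) = -1
AB[1,3] = (-1)(3) + (3)(-2) = -9
AB[2,1] = (-2)(0) + (-3)(1) = -3
AB[2,2] = (-2)(1) + (-3)(0) = -2
AB[2,3] = (-2)(3) + (-3)(-2) = 0

AB = 
  [  3,  -1,  -9]
  [ -3,  -2,   0]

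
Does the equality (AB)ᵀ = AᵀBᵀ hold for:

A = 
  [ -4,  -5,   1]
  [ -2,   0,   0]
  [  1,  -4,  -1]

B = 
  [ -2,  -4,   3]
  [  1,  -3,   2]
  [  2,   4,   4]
No

(AB)ᵀ = 
  [  5,   4,  -8]
  [ 35,   8,   4]
  [-18,  -6,  -9]

AᵀBᵀ = 
  [ 19,   4, -12]
  [ -2, -13, -26]
  [ -5,  -1,  -2]

The two matrices differ, so (AB)ᵀ ≠ AᵀBᵀ in general. The correct identity is (AB)ᵀ = BᵀAᵀ.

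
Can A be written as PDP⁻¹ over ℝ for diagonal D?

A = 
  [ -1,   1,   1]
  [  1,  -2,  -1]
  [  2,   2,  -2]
No

Characteristic polynomial: det(λI - A) = λ³ + 5λ² + 7λ
The constant term is 0, so λ = 0 is a root: p(λ) = λ(λ² + 5λ + 7)
λ² + 5λ + 7 = 0  ⇒  λ = (-5 ± √((5)² - 4·(7)))/2 = (-5 ± √(-3))/2
  = (-5 + i√3)/2,  (-5 - i√3)/2
Eigenvalues: 0, (-5 + i√3)/2, (-5 - i√3)/2  (≈ 0, -2.5 + 0.866i, -2.5 - 0.866i)
Has complex eigenvalues (not diagonalizable over ℝ).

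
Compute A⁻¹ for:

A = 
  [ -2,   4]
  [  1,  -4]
det(A) = (-2)(-4) - (4)(1) = 4
For a 2×2 matrix, A⁻¹ = (1/det(A)) · [[d, -b], [-c, a]]
    = (1/4) · [[-4, -4], [-1, -2]]

A⁻¹ = 
  [  -1,   -1]
  [-1/4, -1/2]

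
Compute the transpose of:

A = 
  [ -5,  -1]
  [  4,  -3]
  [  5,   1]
Aᵀ = 
  [ -5,   4,   5]
  [ -1,  -3,   1]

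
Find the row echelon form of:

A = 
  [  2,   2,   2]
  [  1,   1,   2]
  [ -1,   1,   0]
Row operations:
R2 → R2 - (1/2)·R1
R3 → R3 + (1/2)·R1
Swap R2 ↔ R3

Resulting echelon form:
REF = 
  [  2,   2,   2]
  [  0,   2,   1]
  [  0,   0,   1]

Rank = 3 (number of non-zero pivot rows).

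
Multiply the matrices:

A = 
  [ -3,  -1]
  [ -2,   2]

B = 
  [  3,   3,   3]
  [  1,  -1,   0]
A is 2×2 and B is 2×3, so AB is 2×3. Each entry is (row of A)·(column of B):
AB[1,1] = (-3)(3) + (-1)(1) = -10
AB[1,2] = (-3)(3) + (-1)(-1) = -8
AB[1,3] = (-3)(3) + (-1)(0) = -9
AB[2,1] = (-2)(3) + (2)(1) = -4
AB[2,2] = (-2)(3) + (2)(-1) = -8
AB[2,3] = (-2)(3) + (2)(0) = -6

AB = 
  [-10,  -8,  -9]
  [ -4,  -8,  -6]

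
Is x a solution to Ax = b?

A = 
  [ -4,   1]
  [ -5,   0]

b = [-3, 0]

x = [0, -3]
Yes

Ax = [-3, 0] = b ✓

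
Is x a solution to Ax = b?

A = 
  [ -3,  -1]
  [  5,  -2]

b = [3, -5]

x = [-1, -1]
No

Ax = [4, -3] ≠ b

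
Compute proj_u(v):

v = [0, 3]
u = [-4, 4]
v·u = (0)(-4) + (3)(4) = 12
u·u = (-4)² + (4)² = 32
proj_u(v) = (v·u / u·u) × u = (12/32) × u = (3/8) × u

proj_u(v) = [-3/2, 3/2]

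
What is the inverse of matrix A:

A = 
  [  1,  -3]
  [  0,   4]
det(A) = (1)(4) - (-3)(0) = 4
For a 2×2 matrix, A⁻¹ = (1/det(A)) · [[d, -b], [-c, a]]
    = (1/4) · [[4, 3], [0, 1]]

A⁻¹ = 
  [  1, 3/4]
  [  0, 1/4]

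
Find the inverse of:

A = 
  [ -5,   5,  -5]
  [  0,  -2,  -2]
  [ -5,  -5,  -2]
det(A) = (-5)·((-2)(-2) - (-2)(-5)) - (5)·((0)(-2) - (-2)(-5)) + (-5)·((0)(-5) - (-2)(-5))
  = (-5)(-6) - (5)(-10) + (-5)(-10)
  = 130
det(A) = 130 ≠ 0, so A is invertible.

Cofactors Cᵢⱼ = (-1)ⁱ⁺ʲ·Mᵢⱼ:
C = 
  [ -6,  10, -10]
  [ 35, -15, -50]
  [-20, -10,  10]

adj(A) = Cᵀ:
adj(A) = 
  [ -6,  35, -20]
  [ 10, -15, -10]
  [-10, -50,  10]

A⁻¹ = (1/130) · adj(A):
A⁻¹ = 
  [-3/65,  7/26, -2/13]
  [ 1/13, -3/26, -1/13]
  [-1/13, -5/13,  1/13]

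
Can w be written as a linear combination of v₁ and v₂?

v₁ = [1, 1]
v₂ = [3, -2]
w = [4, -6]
Yes

Form the augmented matrix and row-reduce:
[v₁|v₂|w] = 
  [  1,   3,   4]
  [  1,  -2,  -6]
R2 → R2 - (1)·R1
REF = 
  [  1,   3,   4]
  [  0,  -5, -10]

No row of the form [0 0 | nonzero], so the system is consistent. Back-substitution gives c₁ = -2, c₂ = 2: w = (-2)·v₁ + (2)·v₂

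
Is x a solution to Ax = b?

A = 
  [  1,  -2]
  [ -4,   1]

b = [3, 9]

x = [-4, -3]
No

Ax = [2, 13] ≠ b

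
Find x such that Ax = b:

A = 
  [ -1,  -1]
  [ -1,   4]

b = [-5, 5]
x = [3, 2]

Row reduce the augmented matrix [A|b]:
R2 → R2 - (1)·R1
REF = 
  [ -1,  -1,  -5]
  [  0,   5,  10]

Back-substitution:
x₂ = 10 / 5 = 2
x₁ = (-5 - (-1)(2)) / (-1) = 3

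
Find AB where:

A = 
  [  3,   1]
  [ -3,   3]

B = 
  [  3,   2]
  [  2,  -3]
AB = 
  [ 11,   3]
  [ -3, -15]

A is 2×2 and B is 2×2, so AB is 2×2. Each entry is (row of A)·(column of B):
AB[1,1] = (3)(3) + (1)(2) = 11
AB[1,2] = (3)(2) + (1)(-3) = 3
AB[2,1] = (-3)(3) + (3)(2) = -3
AB[2,2] = (-3)(2) + (3)(-3) = -15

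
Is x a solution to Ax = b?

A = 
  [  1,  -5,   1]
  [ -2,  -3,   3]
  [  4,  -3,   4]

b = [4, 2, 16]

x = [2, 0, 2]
Yes

Ax = [4, 2, 16] = b ✓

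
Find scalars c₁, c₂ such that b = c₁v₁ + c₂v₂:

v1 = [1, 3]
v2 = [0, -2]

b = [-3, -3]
c1 = -3, c2 = -3

b = -3·v1 + -3·v2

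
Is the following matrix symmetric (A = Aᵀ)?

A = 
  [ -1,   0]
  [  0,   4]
Yes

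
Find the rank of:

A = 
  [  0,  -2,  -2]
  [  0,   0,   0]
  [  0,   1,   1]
rank(A) = 1

Row reduce:
R3 → R3 + (1/2)·R1
REF = 
  [  0,  -2,  -2]
  [  0,   0,   0]
  [  0,   0,   0]
Pivot columns: 2 → 1 pivot.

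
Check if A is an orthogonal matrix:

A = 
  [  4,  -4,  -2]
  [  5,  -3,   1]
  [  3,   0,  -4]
No

AᵀA = 
  [ 50, -31, -15]
  [-31,  25,   5]
  [-15,   5,  21]
≠ I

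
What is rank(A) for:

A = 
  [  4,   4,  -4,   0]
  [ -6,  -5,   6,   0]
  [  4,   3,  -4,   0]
Row reduce:
R2 → R2 + (3/2)·R1
R3 → R3 - (1)·R1
R3 → R3 + (1)·R2
REF = 
  [  4,   4,  -4,   0]
  [  0,   1,   0,   0]
  [  0,   0,   0,   0]
Pivot columns: 1, 2 → 2 pivots.

rank(A) = 2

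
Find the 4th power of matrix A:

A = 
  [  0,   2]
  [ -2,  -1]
A² = A·A:
A²[1,1] = (0)(0) + (2)(-2) = -4
A²[1,2] = (0)(2) + (2)(-1) = -2
A²[2,1] = (-2)(0) + (-1)(-2) = 2
A²[2,2] = (-2)(2) + (-1)(-1) = -3
A² = 
  [ -4,  -2]
  [  2,  -3]

A^3 = A^2·A:
A^3[1,1] = (-4)(0) + (-2)(-2) = 4
A^3[1,2] = (-4)(2) + (-2)(-1) = -6
A^3[2,1] = (2)(0) + (-3)(-2) = 6
A^3[2,2] = (2)(2) + (-3)(-1) = 7
A^3 = 
  [  4,  -6]
  [  6,   7]

A^4 = A^3·A:
A^4[1,1] = (4)(0) + (-6)(-2) = 12
A^4[1,2] = (4)(2) + (-6)(-1) = 14
A^4[2,1] = (6)(0) + (7)(-2) = -14
A^4[2,2] = (6)(2) + (7)(-1) = 5
A^4 = 
  [ 12,  14]
  [-14,   5]

Therefore
A^4 = 
  [ 12,  14]
  [-14,   5]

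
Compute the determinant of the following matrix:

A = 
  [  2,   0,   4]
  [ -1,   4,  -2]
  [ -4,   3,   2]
80

Cofactor expansion along row 1:
det(A) = (2)·((4)(2) - (-2)(3)) - (0)·((-1)(2) - (-2)(-4)) + (4)·((-1)(3) - (4)(-4))
  = (2)(14) - (0)(-10) + (4)(13)
  = 80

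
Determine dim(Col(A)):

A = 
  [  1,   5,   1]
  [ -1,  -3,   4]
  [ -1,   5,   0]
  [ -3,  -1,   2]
dim(Col(A)) = 3

Row reduce:
R2 → R2 + (1)·R1
R3 → R3 + (1)·R1
R4 → R4 + (3)·R1
R3 → R3 - (5)·R2
R4 → R4 - (7)·R2
R4 → R4 - (5/4)·R3
REF = 
  [  1,   5,   1]
  [  0,   2,   5]
  [  0,   0, -24]
  [  0,   0,   0]
Pivot columns: 1, 2, 3 → 3 pivots.
dim(Col(A)) = number of pivot columns = 3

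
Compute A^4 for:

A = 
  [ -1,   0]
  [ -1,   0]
A² = A·A:
A²[1,1] = (-1)(-1) + (0)(-1) = 1
A²[1,2] = (-1)(0) + (0)(0) = 0
A²[2,1] = (-1)(-1) + (0)(-1) = 1
A²[2,2] = (-1)(0) + (0)(0) = 0
A² = 
  [  1,   0]
  [  1,   0]

A^3 = A^2·A:
A^3[1,1] = (1)(-1) + (0)(-1) = -1
A^3[1,2] = (1)(0) + (0)(0) = 0
A^3[2,1] = (1)(-1) + (0)(-1) = -1
A^3[2,2] = (1)(0) + (0)(0) = 0
A^3 = 
  [ -1,   0]
  [ -1,   0]

A^4 = A^3·A:
A^4[1,1] = (-1)(-1) + (0)(-1) = 1
A^4[1,2] = (-1)(0) + (0)(0) = 0
A^4[2,1] = (-1)(-1) + (0)(-1) = 1
A^4[2,2] = (-1)(0) + (0)(0) = 0
A^4 = 
  [  1,   0]
  [  1,   0]

Therefore
A^4 = 
  [  1,   0]
  [  1,   0]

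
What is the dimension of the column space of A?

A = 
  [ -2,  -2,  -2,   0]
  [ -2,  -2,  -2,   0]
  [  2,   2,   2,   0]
dim(Col(A)) = 1

Row reduce:
R2 → R2 - (1)·R1
R3 → R3 + (1)·R1
REF = 
  [ -2,  -2,  -2,   0]
  [  0,   0,   0,   0]
  [  0,   0,   0,   0]
Pivot columns: 1 → 1 pivot.
dim(Col(A)) = number of pivot columns = 1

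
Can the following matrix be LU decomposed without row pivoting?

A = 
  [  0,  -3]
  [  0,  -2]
Yes.
The first column is zero, so A is already upper triangular: L = I, U = A.
L = 
  [  1,   0]
  [  0,   1]
U = 
  [  0,  -3]
  [  0,  -2]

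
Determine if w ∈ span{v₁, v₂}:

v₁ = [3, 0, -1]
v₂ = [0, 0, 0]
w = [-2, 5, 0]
No

Form the augmented matrix and row-reduce:
[v₁|v₂|w] = 
  [  3,   0,  -2]
  [  0,   0,   5]
  [ -1,   0,   0]
R3 → R3 + (1/3)·R1
R3 → R3 + (2/15)·R2
REF = 
  [  3,   0,  -2]
  [  0,   0,   5]
  [  0,   0,   0]

Row 2 reads [0 0 | 5], i.e. 0 = 5, so the system is inconsistent and w ∉ span{v₁, v₂}.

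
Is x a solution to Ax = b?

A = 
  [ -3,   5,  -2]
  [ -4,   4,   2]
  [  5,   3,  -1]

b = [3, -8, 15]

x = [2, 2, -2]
No

Ax = [8, -4, 18] ≠ b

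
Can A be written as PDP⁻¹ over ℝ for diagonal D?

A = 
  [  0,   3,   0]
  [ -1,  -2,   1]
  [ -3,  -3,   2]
No

Characteristic polynomial: det(λI - A) = λ³ + 2λ + 3
Testing integer divisors of the constant term: p(-1) = 0, so (λ + 1) is a factor:
p(λ) = (λ + 1)(λ² - λ + 3)
λ² - λ + 3 = 0  ⇒  λ = (1 ± √((-1)² - 4·(3)))/2 = (1 ± √(-11))/2
  = (1 + i√11)/2,  (1 - i√11)/2
Eigenvalues: -1, (1 + i√11)/2, (1 - i√11)/2  (≈ -1, 0.5 + 1.658i, 0.5 - 1.658i)
Has complex eigenvalues (not diagonalizable over ℝ).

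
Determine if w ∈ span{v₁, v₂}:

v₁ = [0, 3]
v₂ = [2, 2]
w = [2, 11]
Yes

Form the augmented matrix and row-reduce:
[v₁|v₂|w] = 
  [  0,   2,   2]
  [  3,   2,  11]
Swap R1 ↔ R2
REF = 
  [  3,   2,  11]
  [  0,   2,   2]

No row of the form [0 0 | nonzero], so the system is consistent. Back-substitution gives c₁ = 3, c₂ = 1: w = (3)·v₁ + (1)·v₂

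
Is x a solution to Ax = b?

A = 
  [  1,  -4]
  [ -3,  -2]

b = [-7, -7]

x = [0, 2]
No

Ax = [-8, -4] ≠ b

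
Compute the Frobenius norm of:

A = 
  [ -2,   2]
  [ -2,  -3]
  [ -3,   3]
||A||_F = 6.245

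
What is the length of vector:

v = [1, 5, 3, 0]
5.916

||v||₂ = √((1)² + (5)² + (3)² + (0)²) = √35 = 5.916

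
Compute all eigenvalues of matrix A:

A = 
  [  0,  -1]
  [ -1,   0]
λ = 1, -1

tr(A) = 0, det(A) = -1
Characteristic polynomial: λ² - tr(A)λ + det(A) = λ² - 1
λ² - 1 = (λ + 1)(λ - 1)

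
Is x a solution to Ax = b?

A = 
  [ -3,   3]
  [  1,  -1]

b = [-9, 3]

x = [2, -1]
Yes

Ax = [-9, 3] = b ✓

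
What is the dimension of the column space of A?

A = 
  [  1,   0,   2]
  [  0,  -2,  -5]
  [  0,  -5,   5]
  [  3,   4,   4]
Row reduce:
R4 → R4 - (3)·R1
R3 → R3 - (5/2)·R2
R4 → R4 + (2)·R2
R4 → R4 + (24/35)·R3
REF = 
  [   1,    0,    2]
  [   0,   -2,   -5]
  [   0,    0, 35/2]
  [   0,    0,    0]
Pivot columns: 1, 2, 3 → 3 pivots.
dim(Col(A)) = number of pivot columns = 3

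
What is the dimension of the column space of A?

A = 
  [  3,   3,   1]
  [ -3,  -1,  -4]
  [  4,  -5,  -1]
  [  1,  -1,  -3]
Row reduce:
R2 → R2 + (1)·R1
R3 → R3 - (4/3)·R1
R4 → R4 - (1/3)·R1
R3 → R3 + (9/2)·R2
R4 → R4 + (1)·R2
R4 → R4 - (2/5)·R3
REF = 
  [    3,     3,     1]
  [    0,     2,    -3]
  [    0,     0, -95/6]
  [    0,     0,     0]
Pivot columns: 1, 2, 3 → 3 pivots.
dim(Col(A)) = number of pivot columns = 3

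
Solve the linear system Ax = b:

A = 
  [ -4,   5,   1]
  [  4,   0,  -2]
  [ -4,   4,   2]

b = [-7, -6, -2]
x = [0, -2, 3]

Row reduce the augmented matrix [A|b]:
R2 → R2 + (1)·R1
R3 → R3 - (1)·R1
R3 → R3 + (1/5)·R2
REF = 
  [  -4,    5,    1,   -7]
  [   0,    5,   -1,  -13]
  [   0,    0,  4/5, 12/5]

Back-substitution:
x₃ = (12/5) / (4/5) = 3
x₂ = (-13 - (-1)(3)) / 5 = -2
x₁ = (-7 - (5)(-2) - (1)(3)) / (-4) = 0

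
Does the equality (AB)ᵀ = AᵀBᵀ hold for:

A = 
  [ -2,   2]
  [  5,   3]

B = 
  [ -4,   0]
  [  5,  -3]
No

(AB)ᵀ = 
  [ 18,  -5]
  [ -6,  -9]

AᵀBᵀ = 
  [  8, -25]
  [ -8,   1]

The two matrices differ, so (AB)ᵀ ≠ AᵀBᵀ in general. The correct identity is (AB)ᵀ = BᵀAᵀ.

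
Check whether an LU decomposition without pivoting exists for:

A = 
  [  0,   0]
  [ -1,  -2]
No.
A[1,1] = 0 but A[2,1] = -1 ≠ 0. Any LU with L unit lower triangular has (LU)[1,1] = U[1,1] and (LU)[2,1] = L[2,1]·U[1,1]; matching A forces U[1,1] = 0, which then forces (LU)[2,1] = 0 ≠ -1. A row swap (pivoting) is required.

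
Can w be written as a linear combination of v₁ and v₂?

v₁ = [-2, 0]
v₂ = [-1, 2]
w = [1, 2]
Yes

Form the augmented matrix and row-reduce:
[v₁|v₂|w] = 
  [ -2,  -1,   1]
  [  0,   2,   2]
(already in echelon form — no row operations needed)

No row of the form [0 0 | nonzero], so the system is consistent. Back-substitution gives c₁ = -1, c₂ = 1: w = (-1)·v₁ + (1)·v₂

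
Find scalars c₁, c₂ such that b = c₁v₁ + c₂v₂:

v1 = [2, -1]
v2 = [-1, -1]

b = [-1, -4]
c1 = 1, c2 = 3

b = 1·v1 + 3·v2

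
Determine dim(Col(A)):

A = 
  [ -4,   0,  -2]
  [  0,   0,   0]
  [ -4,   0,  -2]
Row reduce:
R3 → R3 - (1)·R1
REF = 
  [ -4,   0,  -2]
  [  0,   0,   0]
  [  0,   0,   0]
Pivot columns: 1 → 1 pivot.
dim(Col(A)) = number of pivot columns = 1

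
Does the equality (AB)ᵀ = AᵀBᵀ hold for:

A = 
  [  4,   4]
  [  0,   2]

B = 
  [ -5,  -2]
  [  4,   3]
No

(AB)ᵀ = 
  [ -4,   8]
  [  4,   6]

AᵀBᵀ = 
  [-20,  16]
  [-24,  22]

The two matrices differ, so (AB)ᵀ ≠ AᵀBᵀ in general. The correct identity is (AB)ᵀ = BᵀAᵀ.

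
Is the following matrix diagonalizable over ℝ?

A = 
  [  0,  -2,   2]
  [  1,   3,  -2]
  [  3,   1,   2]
Yes

Characteristic polynomial: det(λI - A) = λ³ - 5λ² + 4λ
The constant term is 0, so λ = 0 is a root: p(λ) = λ(λ² - 5λ + 4)
λ² - 5λ + 4 = (λ - 1)(λ - 4)
Eigenvalues: 0, 4, 1
λ=0: alg. mult. = 1, geom. mult. = 3 - rank(A - (0)I) = 3 - 2 = 1
λ=1: alg. mult. = 1, geom. mult. = 3 - rank(A - (1)I) = 3 - 2 = 1
λ=4: alg. mult. = 1, geom. mult. = 3 - rank(A - (4)I) = 3 - 2 = 1
Sum of geometric multiplicities equals n, so A has n independent eigenvectors.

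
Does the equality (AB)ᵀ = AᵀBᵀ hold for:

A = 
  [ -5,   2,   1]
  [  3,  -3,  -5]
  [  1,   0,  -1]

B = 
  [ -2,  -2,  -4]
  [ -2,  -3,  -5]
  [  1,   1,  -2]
No

(AB)ᵀ = 
  [  7,  -5,  -3]
  [  5,  -2,  -3]
  [  8,  13,  -2]

AᵀBᵀ = 
  [  0,  -4,  -4]
  [  2,   5,  -1]
  [ 12,  18,  -2]

The two matrices differ, so (AB)ᵀ ≠ AᵀBᵀ in general. The correct identity is (AB)ᵀ = BᵀAᵀ.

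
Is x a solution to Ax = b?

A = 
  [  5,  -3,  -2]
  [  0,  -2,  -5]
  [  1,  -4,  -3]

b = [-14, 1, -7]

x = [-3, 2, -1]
No

Ax = [-19, 1, -8] ≠ b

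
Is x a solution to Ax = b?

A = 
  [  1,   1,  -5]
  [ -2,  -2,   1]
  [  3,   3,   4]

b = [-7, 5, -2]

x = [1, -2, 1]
No

Ax = [-6, 3, 1] ≠ b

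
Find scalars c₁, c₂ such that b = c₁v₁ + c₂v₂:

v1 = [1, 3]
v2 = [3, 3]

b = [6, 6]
c1 = 0, c2 = 2

b = 0·v1 + 2·v2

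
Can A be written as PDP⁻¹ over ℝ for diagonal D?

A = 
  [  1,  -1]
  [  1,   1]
No

tr(A) = 2, det(A) = 2
Characteristic polynomial: λ² - tr(A)λ + det(A) = λ² - 2λ + 2
λ² - 2λ + 2 = 0  ⇒  λ = (2 ± √((-2)² - 4·(2)))/2 = (2 ± √(-4))/2
  = 1 + i,  1 - i
Eigenvalues: 1 + i, 1 - i  (≈ 1 + 1i, 1 - 1i)
Has complex eigenvalues (not diagonalizable over ℝ).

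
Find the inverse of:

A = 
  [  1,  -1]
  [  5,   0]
det(A) = (1)(0) - (-1)(5) = 5
For a 2×2 matrix, A⁻¹ = (1/det(A)) · [[d, -b], [-c, a]]
    = (1/5) · [[0, 1], [-5, 1]]

A⁻¹ = 
  [  0, 1/5]
  [ -1, 1/5]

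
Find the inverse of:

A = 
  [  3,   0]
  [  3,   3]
det(A) = (3)(3) - (0)(3) = 9
For a 2×2 matrix, A⁻¹ = (1/det(A)) · [[d, -b], [-c, a]]
    = (1/9) · [[3, 0], [-3, 3]]

A⁻¹ = 
  [ 1/3,    0]
  [-1/3,  1/3]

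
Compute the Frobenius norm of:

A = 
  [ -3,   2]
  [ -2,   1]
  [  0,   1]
||A||_F = 4.359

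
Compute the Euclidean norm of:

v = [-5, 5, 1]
7.141

||v||₂ = √((-5)² + (5)² + (1)²) = √51 = 7.141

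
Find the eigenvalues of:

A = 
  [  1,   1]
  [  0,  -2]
λ = 1, -2

tr(A) = -1, det(A) = -2
Characteristic polynomial: λ² - tr(A)λ + det(A) = λ² + λ - 2
λ² + λ - 2 = (λ + 2)(λ - 1)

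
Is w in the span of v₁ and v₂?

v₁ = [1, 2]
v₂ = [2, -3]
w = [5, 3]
Yes

Form the augmented matrix and row-reduce:
[v₁|v₂|w] = 
  [  1,   2,   5]
  [  2,  -3,   3]
R2 → R2 - (2)·R1
REF = 
  [  1,   2,   5]
  [  0,  -7,  -7]

No row of the form [0 0 | nonzero], so the system is consistent. Back-substitution gives c₁ = 3, c₂ = 1: w = (3)·v₁ + (1)·v₂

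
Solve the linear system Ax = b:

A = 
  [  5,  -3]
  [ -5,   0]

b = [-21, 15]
x = [-3, 2]

Row reduce the augmented matrix [A|b]:
R2 → R2 + (1)·R1
REF = 
  [  5,  -3, -21]
  [  0,  -3,  -6]

Back-substitution:
x₂ = (-6) / (-3) = 2
x₁ = (-21 - (-3)(2)) / 5 = -3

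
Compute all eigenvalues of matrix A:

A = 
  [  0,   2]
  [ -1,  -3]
λ = -1, -2

tr(A) = -3, det(A) = 2
Characteristic polynomial: λ² - tr(A)λ + det(A) = λ² + 3λ + 2
λ² + 3λ + 2 = (λ + 2)(λ + 1)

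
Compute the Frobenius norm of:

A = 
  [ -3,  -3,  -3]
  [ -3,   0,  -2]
||A||_F = 6.325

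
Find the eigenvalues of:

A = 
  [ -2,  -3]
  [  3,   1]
tr(A) = -1, det(A) = 7
Characteristic polynomial: λ² - tr(A)λ + det(A) = λ² + λ + 7
λ² + λ + 7 = 0  ⇒  λ = (-1 ± √((1)² - 4·(7)))/2 = (-1 ± √(-27))/2
  = (-1 + 3i√3)/2,  (-1 - 3i√3)/2

λ = (-1 + 3i√3)/2, (-1 - 3i√3)/2  (≈ -0.5 + 2.598i, -0.5 - 2.598i)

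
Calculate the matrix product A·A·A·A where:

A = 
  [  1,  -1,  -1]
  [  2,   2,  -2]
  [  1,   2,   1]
A² = A·A:
A²[1,1] = (1)(1) + (-1)(2) + (-1)(1) = -2
A²[1,2] = (1)(-1) + (-1)(2) + (-1)(2) = -5
A²[1,3] = (1)(-1) + (-1)(-2) + (-1)(1) = 0
A²[2,1] = (2)(1) + (2)(2) + (-2)(1) = 4
A²[2,2] = (2)(-1) + (2)(2) + (-2)(2) = -2
A²[2,3] = (2)(-1) + (2)(-2) + (-2)(1) = -8
A²[3,1] = (1)(1) + (2)(2) + (1)(1) = 6
A²[3,2] = (1)(-1) + (2)(2) + (1)(2) = 5
A²[3,3] = (1)(-1) + (2)(-2) + (1)(1) = -4
A² = 
  [ -2,  -5,   0]
  [  4,  -2,  -8]
  [  6,   5,  -4]

A^3 = A^2·A:
A^3[1,1] = (-2)(1) + (-5)(2) + (0)(1) = -12
A^3[1,2] = (-2)(-1) + (-5)(2) + (0)(2) = -8
A^3[1,3] = (-2)(-1) + (-5)(-2) + (0)(1) = 12
A^3[2,1] = (4)(1) + (-2)(2) + (-8)(1) = -8
A^3[2,2] = (4)(-1) + (-2)(2) + (-8)(2) = -24
A^3[2,3] = (4)(-1) + (-2)(-2) + (-8)(1) = -8
A^3[3,1] = (6)(1) + (5)(2) + (-4)(1) = 12
A^3[3,2] = (6)(-1) + (5)(2) + (-4)(2) = -4
A^3[3,3] = (6)(-1) + (5)(-2) + (-4)(1) = -20
A^3 = 
  [-12,  -8,  12]
  [ -8, -24,  -8]
  [ 12,  -4, -20]

A^4 = A^3·A:
A^4[1,1] = (-12)(1) + (-8)(2) + (12)(1) = -16
A^4[1,2] = (-12)(-1) + (-8)(2) + (12)(2) = 20
A^4[1,3] = (-12)(-1) + (-8)(-2) + (12)(1) = 40
A^4[2,1] = (-8)(1) + (-24)(2) + (-8)(1) = -64
A^4[2,2] = (-8)(-1) + (-24)(2) + (-8)(2) = -56
A^4[2,3] = (-8)(-1) + (-24)(-2) + (-8)(1) = 48
A^4[3,1] = (12)(1) + (-4)(2) + (-20)(1) = -16
A^4[3,2] = (12)(-1) + (-4)(2) + (-20)(2) = -60
A^4[3,3] = (12)(-1) + (-4)(-2) + (-20)(1) = -24
A^4 = 
  [-16,  20,  40]
  [-64, -56,  48]
  [-16, -60, -24]

Therefore
A^4 = 
  [-16,  20,  40]
  [-64, -56,  48]
  [-16, -60, -24]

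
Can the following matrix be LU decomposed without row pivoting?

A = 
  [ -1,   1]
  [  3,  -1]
Yes.
A[1,1] = -1 ≠ 0, so Gaussian elimination proceeds without a row swap: multiplier ℓ₂₁ = (3)/(-1) = -3, and U[2,2] = -1 - (-3)(1) = 2.
L = 
  [  1,   0]
  [ -3,   1]
U = 
  [ -1,   1]
  [  0,   2]
Check row 2 of LU: [(-3)(-1), (-3)(1) + 2] = [3, -1] = row 2 of A ✓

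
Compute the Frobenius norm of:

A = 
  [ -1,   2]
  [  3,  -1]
||A||_F = 3.873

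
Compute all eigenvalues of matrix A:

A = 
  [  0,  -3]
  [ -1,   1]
tr(A) = 1, det(A) = -3
Characteristic polynomial: λ² - tr(A)λ + det(A) = λ² - λ - 3
λ² - λ - 3 = 0  ⇒  λ = (1 ± √((-1)² - 4·(-3)))/2 = (1 ± √(13))/2
  = (1 + √13)/2,  (1 - √13)/2

λ = (1 + √13)/2, (1 - √13)/2  (≈ 2.303, -1.303)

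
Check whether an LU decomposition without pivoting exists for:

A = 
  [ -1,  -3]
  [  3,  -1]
Yes.
A[1,1] = -1 ≠ 0, so Gaussian elimination proceeds without a row swap: multiplier ℓ₂₁ = (3)/(-1) = -3, and U[2,2] = -1 - (-3)(-3) = -10.
L = 
  [  1,   0]
  [ -3,   1]
U = 
  [ -1,  -3]
  [  0, -10]
Check row 2 of LU: [(-3)(-1), (-3)(-3) + (-10)] = [3, -1] = row 2 of A ✓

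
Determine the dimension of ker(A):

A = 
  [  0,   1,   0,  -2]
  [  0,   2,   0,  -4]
nullity(A) = 3

Row reduce:
R2 → R2 - (2)·R1
REF = 
  [  0,   1,   0,  -2]
  [  0,   0,   0,   0]
Pivot columns: 2 → 1 pivot.
rank(A) = 1, so nullity(A) = 4 - 1 = 3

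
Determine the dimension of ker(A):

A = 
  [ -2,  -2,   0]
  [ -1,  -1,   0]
nullity(A) = 2

Row reduce:
R2 → R2 - (1/2)·R1
REF = 
  [ -2,  -2,   0]
  [  0,   0,   0]
Pivot columns: 1 → 1 pivot.
rank(A) = 1, so nullity(A) = 3 - 1 = 2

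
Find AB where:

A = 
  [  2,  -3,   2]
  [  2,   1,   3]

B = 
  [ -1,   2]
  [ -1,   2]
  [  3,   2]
AB = 
  [  7,   2]
  [  6,  12]

A is 2×3 and B is 3×2, so AB is 2×2. Each entry is (row of A)·(column of B):
AB[1,1] = (2)(-1) + (-3)(-1) + (2)(3) = 7
AB[1,2] = (2)(2) + (-3)(2) + (2)(2) = 2
AB[2,1] = (2)(-1) + (1)(-1) + (3)(3) = 6
AB[2,2] = (2)(2) + (1)(2) + (3)(2) = 12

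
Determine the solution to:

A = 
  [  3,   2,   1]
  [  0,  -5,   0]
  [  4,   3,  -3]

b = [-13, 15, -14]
x = [-2, -3, -1]

Row reduce the augmented matrix [A|b]:
R3 → R3 - (4/3)·R1
R3 → R3 + (1/15)·R2
REF = 
  [    3,     2,     1,   -13]
  [    0,    -5,     0,    15]
  [    0,     0, -13/3,  13/3]

Back-substitution:
x₃ = (13/3) / (-13/3) = -1
x₂ = (15 - (0)(-1)) / (-5) = -3
x₁ = (-13 - (2)(-3) - (1)(-1)) / 3 = -2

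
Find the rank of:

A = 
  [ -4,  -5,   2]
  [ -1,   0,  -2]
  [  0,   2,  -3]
Row reduce:
R2 → R2 - (1/4)·R1
R3 → R3 - (8/5)·R2
REF = 
  [  -4,   -5,    2]
  [   0,  5/4, -5/2]
  [   0,    0,    1]
Pivot columns: 1, 2, 3 → 3 pivots.

rank(A) = 3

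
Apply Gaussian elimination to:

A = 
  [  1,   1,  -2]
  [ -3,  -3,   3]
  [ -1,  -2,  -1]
Row operations:
R2 → R2 + (3)·R1
R3 → R3 + (1)·R1
Swap R2 ↔ R3

Resulting echelon form:
REF = 
  [  1,   1,  -2]
  [  0,  -1,  -3]
  [  0,   0,  -3]

Rank = 3 (number of non-zero pivot rows).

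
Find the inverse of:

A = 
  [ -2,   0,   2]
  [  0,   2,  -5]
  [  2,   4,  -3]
det(A) = (-2)·((2)(-3) - (-5)(4)) - (0)·((0)(-3) - (-5)(2)) + (2)·((0)(4) - (2)(2))
  = (-2)(14) - (0)(10) + (2)(-4)
  = -36
det(A) = -36 ≠ 0, so A is invertible.

Cofactors Cᵢⱼ = (-1)ⁱ⁺ʲ·Mᵢⱼ:
C = 
  [ 14, -10,  -4]
  [  8,   2,   8]
  [ -4, -10,  -4]

adj(A) = Cᵀ:
adj(A) = 
  [ 14,   8,  -4]
  [-10,   2, -10]
  [ -4,   8,  -4]

A⁻¹ = (-1/36) · adj(A):
A⁻¹ = 
  [-7/18,  -2/9,   1/9]
  [ 5/18, -1/18,  5/18]
  [  1/9,  -2/9,   1/9]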